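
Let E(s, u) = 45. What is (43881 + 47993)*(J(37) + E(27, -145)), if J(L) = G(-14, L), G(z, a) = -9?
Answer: 3307464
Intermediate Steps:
J(L) = -9
(43881 + 47993)*(J(37) + E(27, -145)) = (43881 + 47993)*(-9 + 45) = 91874*36 = 3307464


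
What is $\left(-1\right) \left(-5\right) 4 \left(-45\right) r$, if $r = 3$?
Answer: $-2700$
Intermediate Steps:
$\left(-1\right) \left(-5\right) 4 \left(-45\right) r = \left(-1\right) \left(-5\right) 4 \left(-45\right) 3 = 5 \cdot 4 \left(-45\right) 3 = 20 \left(-45\right) 3 = \left(-900\right) 3 = -2700$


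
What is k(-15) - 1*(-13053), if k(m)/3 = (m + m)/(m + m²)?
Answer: 91368/7 ≈ 13053.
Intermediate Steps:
k(m) = 6*m/(m + m²) (k(m) = 3*((m + m)/(m + m²)) = 3*((2*m)/(m + m²)) = 3*(2*m/(m + m²)) = 6*m/(m + m²))
k(-15) - 1*(-13053) = 6/(1 - 15) - 1*(-13053) = 6/(-14) + 13053 = 6*(-1/14) + 13053 = -3/7 + 13053 = 91368/7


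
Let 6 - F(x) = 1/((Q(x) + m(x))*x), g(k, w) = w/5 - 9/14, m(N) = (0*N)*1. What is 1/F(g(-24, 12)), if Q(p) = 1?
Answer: 123/668 ≈ 0.18413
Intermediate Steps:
m(N) = 0 (m(N) = 0*1 = 0)
g(k, w) = -9/14 + w/5 (g(k, w) = w*(1/5) - 9*1/14 = w/5 - 9/14 = -9/14 + w/5)
F(x) = 6 - 1/x (F(x) = 6 - 1/((1 + 0)*x) = 6 - 1/(1*x) = 6 - 1/x)
1/F(g(-24, 12)) = 1/(6 - 1/(-9/14 + (1/5)*12)) = 1/(6 - 1/(-9/14 + 12/5)) = 1/(6 - 1/123/70) = 1/(6 - 1*70/123) = 1/(6 - 70/123) = 1/(668/123) = 123/668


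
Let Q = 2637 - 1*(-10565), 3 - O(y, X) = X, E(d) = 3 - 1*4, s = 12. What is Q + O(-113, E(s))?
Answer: 13206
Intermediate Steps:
E(d) = -1 (E(d) = 3 - 4 = -1)
O(y, X) = 3 - X
Q = 13202 (Q = 2637 + 10565 = 13202)
Q + O(-113, E(s)) = 13202 + (3 - 1*(-1)) = 13202 + (3 + 1) = 13202 + 4 = 13206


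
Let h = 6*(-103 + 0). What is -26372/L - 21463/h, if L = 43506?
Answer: 152911897/4481118 ≈ 34.124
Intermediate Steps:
h = -618 (h = 6*(-103) = -618)
-26372/L - 21463/h = -26372/43506 - 21463/(-618) = -26372*1/43506 - 21463*(-1/618) = -13186/21753 + 21463/618 = 152911897/4481118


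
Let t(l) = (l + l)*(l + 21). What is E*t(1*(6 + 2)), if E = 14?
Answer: 6496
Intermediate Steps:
t(l) = 2*l*(21 + l) (t(l) = (2*l)*(21 + l) = 2*l*(21 + l))
E*t(1*(6 + 2)) = 14*(2*(1*(6 + 2))*(21 + 1*(6 + 2))) = 14*(2*(1*8)*(21 + 1*8)) = 14*(2*8*(21 + 8)) = 14*(2*8*29) = 14*464 = 6496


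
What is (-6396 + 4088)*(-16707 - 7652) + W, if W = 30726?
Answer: 56251298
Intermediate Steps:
(-6396 + 4088)*(-16707 - 7652) + W = (-6396 + 4088)*(-16707 - 7652) + 30726 = -2308*(-24359) + 30726 = 56220572 + 30726 = 56251298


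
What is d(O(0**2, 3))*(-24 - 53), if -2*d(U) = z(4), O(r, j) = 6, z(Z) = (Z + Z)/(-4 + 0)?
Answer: -77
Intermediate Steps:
z(Z) = -Z/2 (z(Z) = (2*Z)/(-4) = (2*Z)*(-1/4) = -Z/2)
d(U) = 1 (d(U) = -(-1)*4/4 = -1/2*(-2) = 1)
d(O(0**2, 3))*(-24 - 53) = 1*(-24 - 53) = 1*(-77) = -77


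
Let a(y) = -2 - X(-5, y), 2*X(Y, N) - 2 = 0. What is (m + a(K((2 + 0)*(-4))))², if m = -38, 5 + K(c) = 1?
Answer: 1681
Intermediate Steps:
K(c) = -4 (K(c) = -5 + 1 = -4)
X(Y, N) = 1 (X(Y, N) = 1 + (½)*0 = 1 + 0 = 1)
a(y) = -3 (a(y) = -2 - 1*1 = -2 - 1 = -3)
(m + a(K((2 + 0)*(-4))))² = (-38 - 3)² = (-41)² = 1681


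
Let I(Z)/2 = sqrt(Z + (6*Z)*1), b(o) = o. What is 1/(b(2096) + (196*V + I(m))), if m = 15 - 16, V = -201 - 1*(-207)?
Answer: 818/2676503 - I*sqrt(7)/5353006 ≈ 0.00030562 - 4.9425e-7*I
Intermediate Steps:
V = 6 (V = -201 + 207 = 6)
m = -1
I(Z) = 2*sqrt(7)*sqrt(Z) (I(Z) = 2*sqrt(Z + (6*Z)*1) = 2*sqrt(Z + 6*Z) = 2*sqrt(7*Z) = 2*(sqrt(7)*sqrt(Z)) = 2*sqrt(7)*sqrt(Z))
1/(b(2096) + (196*V + I(m))) = 1/(2096 + (196*6 + 2*sqrt(7)*sqrt(-1))) = 1/(2096 + (1176 + 2*sqrt(7)*I)) = 1/(2096 + (1176 + 2*I*sqrt(7))) = 1/(3272 + 2*I*sqrt(7))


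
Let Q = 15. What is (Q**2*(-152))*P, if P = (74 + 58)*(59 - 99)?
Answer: 180576000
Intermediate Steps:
P = -5280 (P = 132*(-40) = -5280)
(Q**2*(-152))*P = (15**2*(-152))*(-5280) = (225*(-152))*(-5280) = -34200*(-5280) = 180576000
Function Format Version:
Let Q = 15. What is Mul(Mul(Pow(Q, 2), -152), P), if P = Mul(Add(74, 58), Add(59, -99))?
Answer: 180576000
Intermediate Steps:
P = -5280 (P = Mul(132, -40) = -5280)
Mul(Mul(Pow(Q, 2), -152), P) = Mul(Mul(Pow(15, 2), -152), -5280) = Mul(Mul(225, -152), -5280) = Mul(-34200, -5280) = 180576000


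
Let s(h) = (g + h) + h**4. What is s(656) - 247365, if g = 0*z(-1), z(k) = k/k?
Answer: 185188826187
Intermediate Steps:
z(k) = 1
g = 0 (g = 0*1 = 0)
s(h) = h + h**4 (s(h) = (0 + h) + h**4 = h + h**4)
s(656) - 247365 = (656 + 656**4) - 247365 = (656 + 185189072896) - 247365 = 185189073552 - 247365 = 185188826187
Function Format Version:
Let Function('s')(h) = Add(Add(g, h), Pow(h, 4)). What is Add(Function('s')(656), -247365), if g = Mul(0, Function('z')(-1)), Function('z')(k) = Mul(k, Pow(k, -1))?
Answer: 185188826187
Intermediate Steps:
Function('z')(k) = 1
g = 0 (g = Mul(0, 1) = 0)
Function('s')(h) = Add(h, Pow(h, 4)) (Function('s')(h) = Add(Add(0, h), Pow(h, 4)) = Add(h, Pow(h, 4)))
Add(Function('s')(656), -247365) = Add(Add(656, Pow(656, 4)), -247365) = Add(Add(656, 185189072896), -247365) = Add(185189073552, -247365) = 185188826187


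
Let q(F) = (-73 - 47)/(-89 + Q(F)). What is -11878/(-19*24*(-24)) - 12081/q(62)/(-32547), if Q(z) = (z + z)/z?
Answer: -12751657/15622560 ≈ -0.81623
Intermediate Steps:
Q(z) = 2 (Q(z) = (2*z)/z = 2)
q(F) = 40/29 (q(F) = (-73 - 47)/(-89 + 2) = -120/(-87) = -120*(-1/87) = 40/29)
-11878/(-19*24*(-24)) - 12081/q(62)/(-32547) = -11878/(-19*24*(-24)) - 12081/40/29/(-32547) = -11878/((-456*(-24))) - 12081*29/40*(-1/32547) = -11878/10944 - 350349/40*(-1/32547) = -11878*1/10944 + 116783/433960 = -5939/5472 + 116783/433960 = -12751657/15622560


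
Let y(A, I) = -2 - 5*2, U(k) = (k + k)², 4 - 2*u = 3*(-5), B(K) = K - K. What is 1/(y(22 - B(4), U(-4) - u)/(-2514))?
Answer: 419/2 ≈ 209.50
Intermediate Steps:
B(K) = 0
u = 19/2 (u = 2 - 3*(-5)/2 = 2 - ½*(-15) = 2 + 15/2 = 19/2 ≈ 9.5000)
U(k) = 4*k² (U(k) = (2*k)² = 4*k²)
y(A, I) = -12 (y(A, I) = -2 - 10 = -12)
1/(y(22 - B(4), U(-4) - u)/(-2514)) = 1/(-12/(-2514)) = 1/(-12*(-1/2514)) = 1/(2/419) = 419/2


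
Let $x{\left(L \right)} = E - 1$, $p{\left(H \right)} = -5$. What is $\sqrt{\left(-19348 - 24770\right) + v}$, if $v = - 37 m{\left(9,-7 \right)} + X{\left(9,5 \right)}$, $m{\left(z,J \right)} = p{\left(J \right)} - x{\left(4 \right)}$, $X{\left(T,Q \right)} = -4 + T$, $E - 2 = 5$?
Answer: $41 i \sqrt{26} \approx 209.06 i$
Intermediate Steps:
$E = 7$ ($E = 2 + 5 = 7$)
$x{\left(L \right)} = 6$ ($x{\left(L \right)} = 7 - 1 = 6$)
$m{\left(z,J \right)} = -11$ ($m{\left(z,J \right)} = -5 - 6 = -11$)
$v = 412$ ($v = \left(-37\right) \left(-11\right) + \left(-4 + 9\right) = 407 + 5 = 412$)
$\sqrt{\left(-19348 - 24770\right) + v} = \sqrt{\left(-19348 - 24770\right) + 412} = \sqrt{-44118 + 412} = \sqrt{-43706} = 41 i \sqrt{26}$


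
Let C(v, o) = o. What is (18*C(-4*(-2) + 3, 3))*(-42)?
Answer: -2268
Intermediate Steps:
(18*C(-4*(-2) + 3, 3))*(-42) = (18*3)*(-42) = 54*(-42) = -2268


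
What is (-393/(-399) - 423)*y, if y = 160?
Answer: -8980480/133 ≈ -67522.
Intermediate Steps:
(-393/(-399) - 423)*y = (-393/(-399) - 423)*160 = (-393*(-1/399) - 423)*160 = (131/133 - 423)*160 = -56128/133*160 = -8980480/133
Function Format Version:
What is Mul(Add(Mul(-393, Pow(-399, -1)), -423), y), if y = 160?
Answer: Rational(-8980480, 133) ≈ -67522.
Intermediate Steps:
Mul(Add(Mul(-393, Pow(-399, -1)), -423), y) = Mul(Add(Mul(-393, Pow(-399, -1)), -423), 160) = Mul(Add(Mul(-393, Rational(-1, 399)), -423), 160) = Mul(Add(Rational(131, 133), -423), 160) = Mul(Rational(-56128, 133), 160) = Rational(-8980480, 133)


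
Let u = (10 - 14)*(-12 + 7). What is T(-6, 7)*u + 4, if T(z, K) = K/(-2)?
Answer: -66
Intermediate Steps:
u = 20 (u = -4*(-5) = 20)
T(z, K) = -K/2 (T(z, K) = K*(-½) = -K/2)
T(-6, 7)*u + 4 = -½*7*20 + 4 = -7/2*20 + 4 = -70 + 4 = -66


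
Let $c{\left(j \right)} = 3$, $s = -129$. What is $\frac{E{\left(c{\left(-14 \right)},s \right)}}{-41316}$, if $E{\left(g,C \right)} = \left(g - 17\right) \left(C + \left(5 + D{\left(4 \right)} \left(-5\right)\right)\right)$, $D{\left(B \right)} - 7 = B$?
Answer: $- \frac{1253}{20658} \approx -0.060654$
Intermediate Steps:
$D{\left(B \right)} = 7 + B$
$E{\left(g,C \right)} = \left(-50 + C\right) \left(-17 + g\right)$ ($E{\left(g,C \right)} = \left(g - 17\right) \left(C + \left(5 + \left(7 + 4\right) \left(-5\right)\right)\right) = \left(-17 + g\right) \left(C + \left(5 + 11 \left(-5\right)\right)\right) = \left(-17 + g\right) \left(C + \left(5 - 55\right)\right) = \left(-17 + g\right) \left(C - 50\right) = \left(-17 + g\right) \left(-50 + C\right) = \left(-50 + C\right) \left(-17 + g\right)$)
$\frac{E{\left(c{\left(-14 \right)},s \right)}}{-41316} = \frac{850 - 150 - -2193 - 387}{-41316} = \left(850 - 150 + 2193 - 387\right) \left(- \frac{1}{41316}\right) = 2506 \left(- \frac{1}{41316}\right) = - \frac{1253}{20658}$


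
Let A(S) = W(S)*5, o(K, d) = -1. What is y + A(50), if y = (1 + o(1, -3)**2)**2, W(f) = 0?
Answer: 4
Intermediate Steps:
A(S) = 0 (A(S) = 0*5 = 0)
y = 4 (y = (1 + (-1)**2)**2 = (1 + 1)**2 = 2**2 = 4)
y + A(50) = 4 + 0 = 4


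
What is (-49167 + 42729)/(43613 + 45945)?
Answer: -3219/44779 ≈ -0.071886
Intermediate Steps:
(-49167 + 42729)/(43613 + 45945) = -6438/89558 = -6438*1/89558 = -3219/44779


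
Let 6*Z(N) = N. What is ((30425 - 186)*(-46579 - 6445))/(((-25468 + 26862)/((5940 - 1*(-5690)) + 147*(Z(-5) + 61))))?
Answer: -16414332286616/697 ≈ -2.3550e+10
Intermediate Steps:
Z(N) = N/6
((30425 - 186)*(-46579 - 6445))/(((-25468 + 26862)/((5940 - 1*(-5690)) + 147*(Z(-5) + 61)))) = ((30425 - 186)*(-46579 - 6445))/(((-25468 + 26862)/((5940 - 1*(-5690)) + 147*((1/6)*(-5) + 61)))) = (30239*(-53024))/((1394/((5940 + 5690) + 147*(-5/6 + 61)))) = -1603392736/(1394/(11630 + 147*(361/6))) = -1603392736/(1394/(11630 + 17689/2)) = -1603392736/(1394/(40949/2)) = -1603392736/(1394*(2/40949)) = -1603392736/2788/40949 = -1603392736*40949/2788 = -16414332286616/697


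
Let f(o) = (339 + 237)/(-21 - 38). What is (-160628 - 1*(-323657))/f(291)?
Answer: -3206237/192 ≈ -16699.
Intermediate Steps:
f(o) = -576/59 (f(o) = 576/(-59) = 576*(-1/59) = -576/59)
(-160628 - 1*(-323657))/f(291) = (-160628 - 1*(-323657))/(-576/59) = (-160628 + 323657)*(-59/576) = 163029*(-59/576) = -3206237/192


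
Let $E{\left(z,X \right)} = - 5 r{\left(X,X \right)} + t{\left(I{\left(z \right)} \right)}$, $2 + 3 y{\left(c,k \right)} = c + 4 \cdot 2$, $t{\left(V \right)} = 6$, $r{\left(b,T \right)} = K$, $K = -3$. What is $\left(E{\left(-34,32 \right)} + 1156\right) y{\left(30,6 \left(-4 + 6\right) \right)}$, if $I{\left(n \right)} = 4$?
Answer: $14124$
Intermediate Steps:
$r{\left(b,T \right)} = -3$
$y{\left(c,k \right)} = 2 + \frac{c}{3}$ ($y{\left(c,k \right)} = - \frac{2}{3} + \frac{c + 4 \cdot 2}{3} = - \frac{2}{3} + \frac{c + 8}{3} = - \frac{2}{3} + \frac{8 + c}{3} = - \frac{2}{3} + \left(\frac{8}{3} + \frac{c}{3}\right) = 2 + \frac{c}{3}$)
$E{\left(z,X \right)} = 21$ ($E{\left(z,X \right)} = \left(-5\right) \left(-3\right) + 6 = 15 + 6 = 21$)
$\left(E{\left(-34,32 \right)} + 1156\right) y{\left(30,6 \left(-4 + 6\right) \right)} = \left(21 + 1156\right) \left(2 + \frac{1}{3} \cdot 30\right) = 1177 \left(2 + 10\right) = 1177 \cdot 12 = 14124$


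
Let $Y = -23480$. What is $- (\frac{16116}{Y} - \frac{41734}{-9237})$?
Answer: $- \frac{207762707}{54221190} \approx -3.8318$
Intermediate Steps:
$- (\frac{16116}{Y} - \frac{41734}{-9237}) = - (\frac{16116}{-23480} - \frac{41734}{-9237}) = - (16116 \left(- \frac{1}{23480}\right) - - \frac{41734}{9237}) = - (- \frac{4029}{5870} + \frac{41734}{9237}) = \left(-1\right) \frac{207762707}{54221190} = - \frac{207762707}{54221190}$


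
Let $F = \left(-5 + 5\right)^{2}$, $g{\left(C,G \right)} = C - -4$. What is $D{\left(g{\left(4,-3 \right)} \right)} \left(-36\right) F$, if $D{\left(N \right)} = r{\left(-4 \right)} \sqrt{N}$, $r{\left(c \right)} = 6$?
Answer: $0$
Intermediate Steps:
$g{\left(C,G \right)} = 4 + C$ ($g{\left(C,G \right)} = C + 4 = 4 + C$)
$D{\left(N \right)} = 6 \sqrt{N}$
$F = 0$ ($F = 0^{2} = 0$)
$D{\left(g{\left(4,-3 \right)} \right)} \left(-36\right) F = 6 \sqrt{4 + 4} \left(-36\right) 0 = 6 \sqrt{8} \left(-36\right) 0 = 6 \cdot 2 \sqrt{2} \left(-36\right) 0 = 12 \sqrt{2} \left(-36\right) 0 = - 432 \sqrt{2} \cdot 0 = 0$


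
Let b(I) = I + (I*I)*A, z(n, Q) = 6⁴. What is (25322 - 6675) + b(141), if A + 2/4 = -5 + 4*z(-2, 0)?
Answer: 205945093/2 ≈ 1.0297e+8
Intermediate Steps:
z(n, Q) = 1296
A = 10357/2 (A = -½ + (-5 + 4*1296) = -½ + (-5 + 5184) = -½ + 5179 = 10357/2 ≈ 5178.5)
b(I) = I + 10357*I²/2 (b(I) = I + (I*I)*(10357/2) = I + I²*(10357/2) = I + 10357*I²/2)
(25322 - 6675) + b(141) = (25322 - 6675) + (½)*141*(2 + 10357*141) = 18647 + (½)*141*(2 + 1460337) = 18647 + (½)*141*1460339 = 18647 + 205907799/2 = 205945093/2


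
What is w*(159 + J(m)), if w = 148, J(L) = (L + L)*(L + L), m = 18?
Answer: 215340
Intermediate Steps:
J(L) = 4*L**2 (J(L) = (2*L)*(2*L) = 4*L**2)
w*(159 + J(m)) = 148*(159 + 4*18**2) = 148*(159 + 4*324) = 148*(159 + 1296) = 148*1455 = 215340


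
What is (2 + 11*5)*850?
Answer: 48450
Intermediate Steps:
(2 + 11*5)*850 = (2 + 55)*850 = 57*850 = 48450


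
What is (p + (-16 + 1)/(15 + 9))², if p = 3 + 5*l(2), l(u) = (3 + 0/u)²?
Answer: 143641/64 ≈ 2244.4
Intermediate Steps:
l(u) = 9 (l(u) = (3 + 0)² = 3² = 9)
p = 48 (p = 3 + 5*9 = 3 + 45 = 48)
(p + (-16 + 1)/(15 + 9))² = (48 + (-16 + 1)/(15 + 9))² = (48 - 15/24)² = (48 - 15*1/24)² = (48 - 5/8)² = (379/8)² = 143641/64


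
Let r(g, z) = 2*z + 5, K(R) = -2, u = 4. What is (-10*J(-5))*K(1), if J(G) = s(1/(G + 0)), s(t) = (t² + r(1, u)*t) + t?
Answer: -276/5 ≈ -55.200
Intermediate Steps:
r(g, z) = 5 + 2*z
s(t) = t² + 14*t (s(t) = (t² + (5 + 2*4)*t) + t = (t² + (5 + 8)*t) + t = (t² + 13*t) + t = t² + 14*t)
J(G) = (14 + 1/G)/G (J(G) = (14 + 1/(G + 0))/(G + 0) = (14 + 1/G)/G)
(-10*J(-5))*K(1) = -10*(1 + 14*(-5))/(-5)²*(-2) = -2*(1 - 70)/5*(-2) = -2*(-69)/5*(-2) = -10*(-69/25)*(-2) = (138/5)*(-2) = -276/5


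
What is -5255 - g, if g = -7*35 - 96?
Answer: -4914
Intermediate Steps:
g = -341 (g = -245 - 96 = -341)
-5255 - g = -5255 - 1*(-341) = -5255 + 341 = -4914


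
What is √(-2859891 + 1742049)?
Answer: I*√1117842 ≈ 1057.3*I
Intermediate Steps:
√(-2859891 + 1742049) = √(-1117842) = I*√1117842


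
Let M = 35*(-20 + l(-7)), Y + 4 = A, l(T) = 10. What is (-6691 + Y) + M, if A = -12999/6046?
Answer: -42607069/6046 ≈ -7047.1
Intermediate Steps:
A = -12999/6046 (A = -12999*1/6046 = -12999/6046 ≈ -2.1500)
Y = -37183/6046 (Y = -4 - 12999/6046 = -37183/6046 ≈ -6.1500)
M = -350 (M = 35*(-20 + 10) = 35*(-10) = -350)
(-6691 + Y) + M = (-6691 - 37183/6046) - 350 = -40490969/6046 - 350 = -42607069/6046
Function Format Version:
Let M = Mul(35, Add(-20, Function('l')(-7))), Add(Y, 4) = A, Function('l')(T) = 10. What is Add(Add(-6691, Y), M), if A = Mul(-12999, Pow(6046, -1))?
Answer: Rational(-42607069, 6046) ≈ -7047.1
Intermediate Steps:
A = Rational(-12999, 6046) (A = Mul(-12999, Rational(1, 6046)) = Rational(-12999, 6046) ≈ -2.1500)
Y = Rational(-37183, 6046) (Y = Add(-4, Rational(-12999, 6046)) = Rational(-37183, 6046) ≈ -6.1500)
M = -350 (M = Mul(35, Add(-20, 10)) = Mul(35, -10) = -350)
Add(Add(-6691, Y), M) = Add(Add(-6691, Rational(-37183, 6046)), -350) = Add(Rational(-40490969, 6046), -350) = Rational(-42607069, 6046)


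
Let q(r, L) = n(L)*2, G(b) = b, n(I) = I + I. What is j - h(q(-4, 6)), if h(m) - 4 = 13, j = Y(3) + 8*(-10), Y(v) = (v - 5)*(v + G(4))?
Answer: -111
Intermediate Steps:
n(I) = 2*I
Y(v) = (-5 + v)*(4 + v) (Y(v) = (v - 5)*(v + 4) = (-5 + v)*(4 + v))
j = -94 (j = (-20 + 3**2 - 1*3) + 8*(-10) = (-20 + 9 - 3) - 80 = -14 - 80 = -94)
q(r, L) = 4*L (q(r, L) = (2*L)*2 = 4*L)
h(m) = 17 (h(m) = 4 + 13 = 17)
j - h(q(-4, 6)) = -94 - 1*17 = -94 - 17 = -111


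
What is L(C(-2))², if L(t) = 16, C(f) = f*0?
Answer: 256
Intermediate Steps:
C(f) = 0
L(C(-2))² = 16² = 256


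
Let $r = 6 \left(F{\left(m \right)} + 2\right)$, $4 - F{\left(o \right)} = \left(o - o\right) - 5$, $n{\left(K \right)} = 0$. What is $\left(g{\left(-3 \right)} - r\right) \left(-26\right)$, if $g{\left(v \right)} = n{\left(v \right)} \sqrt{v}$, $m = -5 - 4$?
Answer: $1716$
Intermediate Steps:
$m = -9$ ($m = -5 - 4 = -9$)
$F{\left(o \right)} = 9$ ($F{\left(o \right)} = 4 - \left(\left(o - o\right) - 5\right) = 4 - \left(0 - 5\right) = 4 - -5 = 4 + 5 = 9$)
$g{\left(v \right)} = 0$ ($g{\left(v \right)} = 0 \sqrt{v} = 0$)
$r = 66$ ($r = 6 \left(9 + 2\right) = 6 \cdot 11 = 66$)
$\left(g{\left(-3 \right)} - r\right) \left(-26\right) = \left(0 - 66\right) \left(-26\right) = \left(-66\right) \left(-26\right) = 1716$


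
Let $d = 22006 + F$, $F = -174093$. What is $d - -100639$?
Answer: $-51448$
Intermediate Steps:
$d = -152087$ ($d = 22006 - 174093 = -152087$)
$d - -100639 = -152087 - -100639 = -152087 + 100639 = -51448$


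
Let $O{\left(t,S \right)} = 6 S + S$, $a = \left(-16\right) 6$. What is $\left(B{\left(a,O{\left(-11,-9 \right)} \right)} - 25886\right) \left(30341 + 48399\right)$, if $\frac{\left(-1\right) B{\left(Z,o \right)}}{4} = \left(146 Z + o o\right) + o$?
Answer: $1145981960$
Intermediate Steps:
$a = -96$
$O{\left(t,S \right)} = 7 S$
$B{\left(Z,o \right)} = - 584 Z - 4 o - 4 o^{2}$ ($B{\left(Z,o \right)} = - 4 \left(\left(146 Z + o o\right) + o\right) = - 4 \left(\left(146 Z + o^{2}\right) + o\right) = - 4 \left(\left(o^{2} + 146 Z\right) + o\right) = - 4 \left(o + o^{2} + 146 Z\right) = - 584 Z - 4 o - 4 o^{2}$)
$\left(B{\left(a,O{\left(-11,-9 \right)} \right)} - 25886\right) \left(30341 + 48399\right) = \left(\left(\left(-584\right) \left(-96\right) - 4 \cdot 7 \left(-9\right) - 4 \left(7 \left(-9\right)\right)^{2}\right) - 25886\right) \left(30341 + 48399\right) = \left(\left(56064 - -252 - 4 \left(-63\right)^{2}\right) - 25886\right) 78740 = \left(\left(56064 + 252 - 15876\right) - 25886\right) 78740 = \left(40440 - 25886\right) 78740 = 14554 \cdot 78740 = 1145981960$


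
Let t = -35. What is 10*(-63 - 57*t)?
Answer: 19320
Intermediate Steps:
10*(-63 - 57*t) = 10*(-63 - 57*(-35)) = 10*(-63 + 1995) = 10*1932 = 19320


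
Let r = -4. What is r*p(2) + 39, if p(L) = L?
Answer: 31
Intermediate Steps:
r*p(2) + 39 = -4*2 + 39 = -8 + 39 = 31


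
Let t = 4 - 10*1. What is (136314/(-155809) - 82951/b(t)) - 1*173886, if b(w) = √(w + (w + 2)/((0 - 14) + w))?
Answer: -27093140088/155809 + 82951*I*√145/29 ≈ -1.7389e+5 + 34444.0*I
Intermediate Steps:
t = -6 (t = 4 - 10 = -6)
b(w) = √(w + (2 + w)/(-14 + w))
(136314/(-155809) - 82951/b(t)) - 1*173886 = (136314/(-155809) - 82951*(-2*I*√5)/√(2 - 6 - 6*(-14 - 6))) - 1*173886 = (136314*(-1/155809) - 82951*(-2*I*√5)/√(2 - 6 - 6*(-20))) - 173886 = (-136314/155809 - 82951*(-2*I*√5/√(2 - 6 + 120))) - 173886 = (-136314/155809 - 82951*(-I*√145/29)) - 173886 = (-136314/155809 - (-82951)*I*√145/29) - 173886 = (-136314/155809 + 82951*I*√145/29) - 173886 = -27093140088/155809 + 82951*I*√145/29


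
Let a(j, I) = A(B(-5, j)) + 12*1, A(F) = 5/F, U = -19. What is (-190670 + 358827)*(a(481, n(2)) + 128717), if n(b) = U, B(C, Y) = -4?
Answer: 86585889027/4 ≈ 2.1646e+10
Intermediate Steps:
n(b) = -19
a(j, I) = 43/4 (a(j, I) = 5/(-4) + 12*1 = 5*(-¼) + 12 = -5/4 + 12 = 43/4)
(-190670 + 358827)*(a(481, n(2)) + 128717) = (-190670 + 358827)*(43/4 + 128717) = 168157*(514911/4) = 86585889027/4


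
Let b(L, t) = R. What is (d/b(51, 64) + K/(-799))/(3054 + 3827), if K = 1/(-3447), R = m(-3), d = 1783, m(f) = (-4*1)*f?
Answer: 1636884937/75805307172 ≈ 0.021593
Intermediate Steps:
m(f) = -4*f
R = 12 (R = -4*(-3) = 12)
K = -1/3447 ≈ -0.00029011
b(L, t) = 12
(d/b(51, 64) + K/(-799))/(3054 + 3827) = (1783/12 - 1/3447/(-799))/(3054 + 3827) = (1783*(1/12) - 1/3447*(-1/799))/6881 = (1783/12 + 1/2754153)*(1/6881) = (1636884937/11016612)*(1/6881) = 1636884937/75805307172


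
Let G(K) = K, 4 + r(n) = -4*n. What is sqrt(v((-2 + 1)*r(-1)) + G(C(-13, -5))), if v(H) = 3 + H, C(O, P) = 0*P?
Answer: sqrt(3) ≈ 1.7320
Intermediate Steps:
r(n) = -4 - 4*n
C(O, P) = 0
sqrt(v((-2 + 1)*r(-1)) + G(C(-13, -5))) = sqrt((3 + (-2 + 1)*(-4 - 4*(-1))) + 0) = sqrt((3 - (-4 + 4)) + 0) = sqrt((3 - 1*0) + 0) = sqrt((3 + 0) + 0) = sqrt(3 + 0) = sqrt(3)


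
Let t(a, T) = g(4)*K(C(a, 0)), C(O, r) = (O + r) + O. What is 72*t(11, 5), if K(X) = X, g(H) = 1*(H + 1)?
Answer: 7920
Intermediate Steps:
C(O, r) = r + 2*O
g(H) = 1 + H (g(H) = 1*(1 + H) = 1 + H)
t(a, T) = 10*a (t(a, T) = (1 + 4)*(0 + 2*a) = 5*(2*a) = 10*a)
72*t(11, 5) = 72*(10*11) = 72*110 = 7920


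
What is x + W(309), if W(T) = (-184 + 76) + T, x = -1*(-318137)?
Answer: 318338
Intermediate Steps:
x = 318137
W(T) = -108 + T
x + W(309) = 318137 + (-108 + 309) = 318137 + 201 = 318338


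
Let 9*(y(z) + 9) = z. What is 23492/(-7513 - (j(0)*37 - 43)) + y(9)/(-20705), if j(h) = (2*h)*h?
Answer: -9726842/3093327 ≈ -3.1445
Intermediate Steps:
j(h) = 2*h**2
y(z) = -9 + z/9
23492/(-7513 - (j(0)*37 - 43)) + y(9)/(-20705) = 23492/(-7513 - ((2*0**2)*37 - 43)) + (-9 + (1/9)*9)/(-20705) = 23492/(-7513 - ((2*0)*37 - 43)) + (-9 + 1)*(-1/20705) = 23492/(-7513 - (0*37 - 43)) - 8*(-1/20705) = 23492/(-7513 - (0 - 43)) + 8/20705 = 23492/(-7513 - 1*(-43)) + 8/20705 = 23492/(-7513 + 43) + 8/20705 = 23492/(-7470) + 8/20705 = 23492*(-1/7470) + 8/20705 = -11746/3735 + 8/20705 = -9726842/3093327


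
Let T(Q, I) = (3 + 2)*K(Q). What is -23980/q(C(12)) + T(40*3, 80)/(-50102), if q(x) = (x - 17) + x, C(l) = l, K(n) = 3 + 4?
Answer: -1201446205/350714 ≈ -3425.7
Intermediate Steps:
K(n) = 7
T(Q, I) = 35 (T(Q, I) = (3 + 2)*7 = 5*7 = 35)
q(x) = -17 + 2*x (q(x) = (-17 + x) + x = -17 + 2*x)
-23980/q(C(12)) + T(40*3, 80)/(-50102) = -23980/(-17 + 2*12) + 35/(-50102) = -23980/(-17 + 24) + 35*(-1/50102) = -23980/7 - 35/50102 = -1201446205/350714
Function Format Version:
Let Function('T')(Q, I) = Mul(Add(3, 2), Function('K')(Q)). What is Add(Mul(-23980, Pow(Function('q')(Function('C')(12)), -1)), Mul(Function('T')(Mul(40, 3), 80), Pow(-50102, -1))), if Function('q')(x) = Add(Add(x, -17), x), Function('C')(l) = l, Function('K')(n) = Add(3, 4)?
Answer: Rational(-1201446205, 350714) ≈ -3425.7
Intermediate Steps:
Function('K')(n) = 7
Function('T')(Q, I) = 35 (Function('T')(Q, I) = Mul(Add(3, 2), 7) = Mul(5, 7) = 35)
Function('q')(x) = Add(-17, Mul(2, x)) (Function('q')(x) = Add(Add(-17, x), x) = Add(-17, Mul(2, x)))
Add(Mul(-23980, Pow(Function('q')(Function('C')(12)), -1)), Mul(Function('T')(Mul(40, 3), 80), Pow(-50102, -1))) = Add(Mul(-23980, Pow(Add(-17, Mul(2, 12)), -1)), Mul(35, Pow(-50102, -1))) = Add(Mul(-23980, Pow(Add(-17, 24), -1)), Mul(35, Rational(-1, 50102))) = Add(Mul(-23980, Pow(7, -1)), Rational(-35, 50102)) = Add(Mul(-23980, Rational(1, 7)), Rational(-35, 50102)) = Add(Rational(-23980, 7), Rational(-35, 50102)) = Rational(-1201446205, 350714)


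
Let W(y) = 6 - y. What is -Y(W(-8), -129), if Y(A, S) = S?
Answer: 129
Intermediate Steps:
-Y(W(-8), -129) = -1*(-129) = 129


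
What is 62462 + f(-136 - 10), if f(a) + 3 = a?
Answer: 62313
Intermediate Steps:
f(a) = -3 + a
62462 + f(-136 - 10) = 62462 + (-3 + (-136 - 10)) = 62462 + (-3 - 146) = 62462 - 149 = 62313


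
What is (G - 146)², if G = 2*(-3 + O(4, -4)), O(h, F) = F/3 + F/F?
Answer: 209764/9 ≈ 23307.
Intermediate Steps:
O(h, F) = 1 + F/3 (O(h, F) = F*(⅓) + 1 = F/3 + 1 = 1 + F/3)
G = -20/3 (G = 2*(-3 + (1 + (⅓)*(-4))) = 2*(-3 + (1 - 4/3)) = 2*(-3 - ⅓) = 2*(-10/3) = -20/3 ≈ -6.6667)
(G - 146)² = (-20/3 - 146)² = (-458/3)² = 209764/9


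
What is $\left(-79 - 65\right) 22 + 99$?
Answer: $-3069$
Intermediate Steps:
$\left(-79 - 65\right) 22 + 99 = \left(-144\right) 22 + 99 = -3168 + 99 = -3069$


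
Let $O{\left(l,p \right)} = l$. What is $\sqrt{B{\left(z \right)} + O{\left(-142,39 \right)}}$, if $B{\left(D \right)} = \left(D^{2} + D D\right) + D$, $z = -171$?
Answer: $\sqrt{58169} \approx 241.18$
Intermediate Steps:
$B{\left(D \right)} = D + 2 D^{2}$ ($B{\left(D \right)} = \left(D^{2} + D^{2}\right) + D = 2 D^{2} + D = D + 2 D^{2}$)
$\sqrt{B{\left(z \right)} + O{\left(-142,39 \right)}} = \sqrt{- 171 \left(1 + 2 \left(-171\right)\right) - 142} = \sqrt{- 171 \left(1 - 342\right) - 142} = \sqrt{\left(-171\right) \left(-341\right) - 142} = \sqrt{58311 - 142} = \sqrt{58169}$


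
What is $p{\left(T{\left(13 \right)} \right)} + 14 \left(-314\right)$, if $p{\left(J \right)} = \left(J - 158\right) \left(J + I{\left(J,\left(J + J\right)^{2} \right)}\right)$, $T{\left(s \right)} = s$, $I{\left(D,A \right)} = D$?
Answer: $-8166$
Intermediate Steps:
$p{\left(J \right)} = 2 J \left(-158 + J\right)$ ($p{\left(J \right)} = \left(J - 158\right) \left(J + J\right) = \left(-158 + J\right) 2 J = 2 J \left(-158 + J\right)$)
$p{\left(T{\left(13 \right)} \right)} + 14 \left(-314\right) = 2 \cdot 13 \left(-158 + 13\right) + 14 \left(-314\right) = 2 \cdot 13 \left(-145\right) - 4396 = -3770 - 4396 = -8166$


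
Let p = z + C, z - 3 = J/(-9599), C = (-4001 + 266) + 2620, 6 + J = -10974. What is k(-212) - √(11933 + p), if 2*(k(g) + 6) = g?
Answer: -112 - √997161004641/9599 ≈ -216.03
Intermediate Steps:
k(g) = -6 + g/2
J = -10980 (J = -6 - 10974 = -10980)
C = -1115 (C = -3735 + 2620 = -1115)
z = 39777/9599 (z = 3 - 10980/(-9599) = 3 - 10980*(-1/9599) = 3 + 10980/9599 = 39777/9599 ≈ 4.1439)
p = -10663108/9599 (p = 39777/9599 - 1115 = -10663108/9599 ≈ -1110.9)
k(-212) - √(11933 + p) = (-6 + (½)*(-212)) - √(11933 - 10663108/9599) = (-6 - 106) - √(103881759/9599) = -112 - √997161004641/9599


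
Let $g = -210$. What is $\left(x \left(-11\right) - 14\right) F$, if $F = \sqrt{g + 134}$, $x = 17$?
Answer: $- 402 i \sqrt{19} \approx - 1752.3 i$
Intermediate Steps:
$F = 2 i \sqrt{19}$ ($F = \sqrt{-210 + 134} = \sqrt{-76} = 2 i \sqrt{19} \approx 8.7178 i$)
$\left(x \left(-11\right) - 14\right) F = \left(17 \left(-11\right) - 14\right) 2 i \sqrt{19} = \left(-187 - 14\right) 2 i \sqrt{19} = - 201 \cdot 2 i \sqrt{19} = - 402 i \sqrt{19}$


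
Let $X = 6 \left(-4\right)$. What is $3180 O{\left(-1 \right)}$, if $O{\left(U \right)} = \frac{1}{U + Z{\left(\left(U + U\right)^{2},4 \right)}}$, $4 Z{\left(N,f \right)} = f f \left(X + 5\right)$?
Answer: $- \frac{3180}{77} \approx -41.299$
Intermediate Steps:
$X = -24$
$Z{\left(N,f \right)} = - \frac{19 f^{2}}{4}$ ($Z{\left(N,f \right)} = \frac{f f \left(-24 + 5\right)}{4} = \frac{f^{2} \left(-19\right)}{4} = \frac{\left(-19\right) f^{2}}{4} = - \frac{19 f^{2}}{4}$)
$O{\left(U \right)} = \frac{1}{-76 + U}$ ($O{\left(U \right)} = \frac{1}{U - \frac{19 \cdot 4^{2}}{4}} = \frac{1}{U - 76} = \frac{1}{-76 + U}$)
$3180 O{\left(-1 \right)} = \frac{3180}{-76 - 1} = \frac{3180}{-77} = 3180 \left(- \frac{1}{77}\right) = - \frac{3180}{77}$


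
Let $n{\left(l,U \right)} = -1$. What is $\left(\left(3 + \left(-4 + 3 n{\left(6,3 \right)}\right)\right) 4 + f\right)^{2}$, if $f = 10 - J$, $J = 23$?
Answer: $841$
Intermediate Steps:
$f = -13$ ($f = 10 - 23 = -13$)
$\left(\left(3 + \left(-4 + 3 n{\left(6,3 \right)}\right)\right) 4 + f\right)^{2} = \left(\left(3 + \left(-4 + 3 \left(-1\right)\right)\right) 4 - 13\right)^{2} = \left(\left(3 - 7\right) 4 - 13\right)^{2} = \left(\left(-4\right) 4 - 13\right)^{2} = \left(-16 - 13\right)^{2} = \left(-29\right)^{2} = 841$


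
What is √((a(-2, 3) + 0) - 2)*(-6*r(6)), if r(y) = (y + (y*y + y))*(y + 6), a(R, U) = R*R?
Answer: -3456*√2 ≈ -4887.5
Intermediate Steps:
a(R, U) = R²
r(y) = (6 + y)*(y² + 2*y) (r(y) = (y + (y² + y))*(6 + y) = (y + (y + y²))*(6 + y) = (y² + 2*y)*(6 + y) = (6 + y)*(y² + 2*y))
√((a(-2, 3) + 0) - 2)*(-6*r(6)) = √(((-2)² + 0) - 2)*(-36*(12 + 6² + 8*6)) = √((4 + 0) - 2)*(-36*(12 + 36 + 48)) = √(4 - 2)*(-36*96) = √2*(-6*576) = √2*(-3456) = -3456*√2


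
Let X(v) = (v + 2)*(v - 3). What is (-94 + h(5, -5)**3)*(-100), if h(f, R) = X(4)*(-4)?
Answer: 1391800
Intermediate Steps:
X(v) = (-3 + v)*(2 + v) (X(v) = (2 + v)*(-3 + v) = (-3 + v)*(2 + v))
h(f, R) = -24 (h(f, R) = (-6 + 4**2 - 1*4)*(-4) = (-6 + 16 - 4)*(-4) = 6*(-4) = -24)
(-94 + h(5, -5)**3)*(-100) = (-94 + (-24)**3)*(-100) = (-94 - 13824)*(-100) = -13918*(-100) = 1391800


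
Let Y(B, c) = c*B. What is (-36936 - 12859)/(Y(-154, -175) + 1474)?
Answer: -49795/28424 ≈ -1.7519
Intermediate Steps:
Y(B, c) = B*c
(-36936 - 12859)/(Y(-154, -175) + 1474) = (-36936 - 12859)/(-154*(-175) + 1474) = -49795/(26950 + 1474) = -49795/28424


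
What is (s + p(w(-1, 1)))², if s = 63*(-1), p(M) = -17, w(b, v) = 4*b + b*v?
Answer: 6400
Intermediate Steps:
s = -63
(s + p(w(-1, 1)))² = (-63 - 17)² = (-80)² = 6400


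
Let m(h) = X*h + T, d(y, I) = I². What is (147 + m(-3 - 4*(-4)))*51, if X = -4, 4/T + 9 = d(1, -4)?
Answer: 34119/7 ≈ 4874.1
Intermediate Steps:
T = 4/7 (T = 4/(-9 + (-4)²) = 4/(-9 + 16) = 4/7 ≈ 0.57143)
m(h) = 4/7 - 4*h (m(h) = -4*h + 4/7 = 4/7 - 4*h)
(147 + m(-3 - 4*(-4)))*51 = (147 + (4/7 - 4*(-3 - 4*(-4))))*51 = (147 + (4/7 - 4*(-3 + 16)))*51 = (147 + (4/7 - 4*13))*51 = (147 + (4/7 - 52))*51 = (147 - 360/7)*51 = (669/7)*51 = 34119/7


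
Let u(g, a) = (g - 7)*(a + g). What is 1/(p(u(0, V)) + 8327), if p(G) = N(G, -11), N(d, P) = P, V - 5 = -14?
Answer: 1/8316 ≈ 0.00012025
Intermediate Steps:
V = -9 (V = 5 - 14 = -9)
u(g, a) = (-7 + g)*(a + g)
p(G) = -11
1/(p(u(0, V)) + 8327) = 1/(-11 + 8327) = 1/8316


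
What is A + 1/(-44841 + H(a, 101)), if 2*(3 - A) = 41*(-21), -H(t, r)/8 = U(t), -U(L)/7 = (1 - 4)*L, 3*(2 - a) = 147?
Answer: 32031313/73890 ≈ 433.50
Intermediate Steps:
a = -47 (a = 2 - ⅓*147 = 2 - 49 = -47)
U(L) = 21*L (U(L) = -7*(1 - 4)*L = -(-21)*L = 21*L)
H(t, r) = -168*t
A = 867/2 (A = 3 - 41*(-21)/2 = 3 - ½*(-861) = 3 + 861/2 = 867/2 ≈ 433.50)
A + 1/(-44841 + H(a, 101)) = 867/2 + 1/(-44841 - 168*(-47)) = 867/2 + 1/(-44841 + 7896) = 867/2 + 1/(-36945) = 867/2 - 1/36945 = 32031313/73890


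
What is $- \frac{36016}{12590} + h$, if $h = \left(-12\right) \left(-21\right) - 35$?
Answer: $\frac{1348007}{6295} \approx 214.14$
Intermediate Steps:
$h = 217$ ($h = 252 - 35 = 217$)
$- \frac{36016}{12590} + h = - \frac{36016}{12590} + 217 = \left(-36016\right) \frac{1}{12590} + 217 = - \frac{18008}{6295} + 217 = \frac{1348007}{6295}$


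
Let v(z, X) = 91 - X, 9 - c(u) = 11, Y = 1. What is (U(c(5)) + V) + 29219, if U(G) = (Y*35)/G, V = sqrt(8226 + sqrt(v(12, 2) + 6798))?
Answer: 58403/2 + sqrt(8226 + sqrt(6887)) ≈ 29293.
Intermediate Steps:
c(u) = -2 (c(u) = 9 - 1*11 = 9 - 11 = -2)
V = sqrt(8226 + sqrt(6887)) (V = sqrt(8226 + sqrt((91 - 1*2) + 6798)) = sqrt(8226 + sqrt((91 - 2) + 6798)) = sqrt(8226 + sqrt(89 + 6798)) = sqrt(8226 + sqrt(6887)) ≈ 91.154)
U(G) = 35/G (U(G) = (1*35)/G = 35/G)
(U(c(5)) + V) + 29219 = (35/(-2) + sqrt(8226 + sqrt(6887))) + 29219 = (35*(-1/2) + sqrt(8226 + sqrt(6887))) + 29219 = (-35/2 + sqrt(8226 + sqrt(6887))) + 29219 = 58403/2 + sqrt(8226 + sqrt(6887))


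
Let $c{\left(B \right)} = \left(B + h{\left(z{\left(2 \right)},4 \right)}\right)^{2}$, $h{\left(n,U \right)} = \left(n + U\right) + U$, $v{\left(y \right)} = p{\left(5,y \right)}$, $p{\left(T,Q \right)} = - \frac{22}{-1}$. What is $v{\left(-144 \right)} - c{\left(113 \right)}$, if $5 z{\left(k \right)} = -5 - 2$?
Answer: $- \frac{357054}{25} \approx -14282.0$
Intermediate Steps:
$p{\left(T,Q \right)} = 22$ ($p{\left(T,Q \right)} = \left(-22\right) \left(-1\right) = 22$)
$v{\left(y \right)} = 22$
$z{\left(k \right)} = - \frac{7}{5}$ ($z{\left(k \right)} = \frac{-5 - 2}{5} = \frac{1}{5} \left(-7\right) = - \frac{7}{5}$)
$h{\left(n,U \right)} = n + 2 U$ ($h{\left(n,U \right)} = \left(U + n\right) + U = n + 2 U$)
$c{\left(B \right)} = \left(\frac{33}{5} + B\right)^{2}$ ($c{\left(B \right)} = \left(B + \left(- \frac{7}{5} + 2 \cdot 4\right)\right)^{2} = \left(B + \left(- \frac{7}{5} + 8\right)\right)^{2} = \left(B + \frac{33}{5}\right)^{2} = \left(\frac{33}{5} + B\right)^{2}$)
$v{\left(-144 \right)} - c{\left(113 \right)} = 22 - \frac{\left(33 + 5 \cdot 113\right)^{2}}{25} = 22 - \frac{\left(33 + 565\right)^{2}}{25} = 22 - \frac{598^{2}}{25} = 22 - \frac{1}{25} \cdot 357604 = 22 - \frac{357604}{25} = - \frac{357054}{25}$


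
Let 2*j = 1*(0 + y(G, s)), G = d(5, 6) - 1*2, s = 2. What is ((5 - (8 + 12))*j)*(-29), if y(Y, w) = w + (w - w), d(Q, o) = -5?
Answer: 435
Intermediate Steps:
G = -7 (G = -5 - 1*2 = -5 - 2 = -7)
y(Y, w) = w (y(Y, w) = w + 0 = w)
j = 1 (j = (1*(0 + 2))/2 = (1*2)/2 = (½)*2 = 1)
((5 - (8 + 12))*j)*(-29) = ((5 - (8 + 12))*1)*(-29) = ((5 - 1*20)*1)*(-29) = ((5 - 20)*1)*(-29) = -15*1*(-29) = -15*(-29) = 435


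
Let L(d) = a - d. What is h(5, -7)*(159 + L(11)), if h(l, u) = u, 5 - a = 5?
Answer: -1036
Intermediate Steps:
a = 0 (a = 5 - 1*5 = 5 - 5 = 0)
L(d) = -d (L(d) = 0 - d = -d)
h(5, -7)*(159 + L(11)) = -7*(159 - 1*11) = -7*(159 - 11) = -7*148 = -1036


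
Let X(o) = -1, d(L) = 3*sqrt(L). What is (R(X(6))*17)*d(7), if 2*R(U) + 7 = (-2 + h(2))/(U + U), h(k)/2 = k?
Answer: -204*sqrt(7) ≈ -539.73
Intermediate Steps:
h(k) = 2*k
R(U) = -7/2 + 1/(2*U) (R(U) = -7/2 + ((-2 + 2*2)/(U + U))/2 = -7/2 + ((-2 + 4)/((2*U)))/2 = -7/2 + (2*(1/(2*U)))/2 = -7/2 + 1/(2*U))
(R(X(6))*17)*d(7) = (((1/2)*(1 - 7*(-1))/(-1))*17)*(3*sqrt(7)) = (((1/2)*(-1)*(1 + 7))*17)*(3*sqrt(7)) = (((1/2)*(-1)*8)*17)*(3*sqrt(7)) = (-4*17)*(3*sqrt(7)) = -204*sqrt(7)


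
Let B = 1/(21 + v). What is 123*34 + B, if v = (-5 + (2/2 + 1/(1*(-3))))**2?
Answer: 1497165/358 ≈ 4182.0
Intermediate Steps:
v = 169/9 (v = (-5 + (2*(1/2) + 1*(-1/3)))**2 = (-5 + (1 - 1/3))**2 = (-5 + 2/3)**2 = (-13/3)**2 = 169/9 ≈ 18.778)
B = 9/358 (B = 1/(21 + 169/9) = 1/(358/9) = 9/358 ≈ 0.025140)
123*34 + B = 123*34 + 9/358 = 4182 + 9/358 = 1497165/358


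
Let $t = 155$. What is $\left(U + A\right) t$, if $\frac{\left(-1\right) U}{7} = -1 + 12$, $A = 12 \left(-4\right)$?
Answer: $-19375$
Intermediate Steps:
$A = -48$
$U = -77$ ($U = - 7 \left(-1 + 12\right) = \left(-7\right) 11 = -77$)
$\left(U + A\right) t = \left(-77 - 48\right) 155 = \left(-125\right) 155 = -19375$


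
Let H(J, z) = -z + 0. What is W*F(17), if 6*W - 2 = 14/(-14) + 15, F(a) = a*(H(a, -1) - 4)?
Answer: -136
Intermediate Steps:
H(J, z) = -z
F(a) = -3*a (F(a) = a*(-1*(-1) - 4) = a*(1 - 4) = a*(-3) = -3*a)
W = 8/3 (W = ⅓ + (14/(-14) + 15)/6 = ⅓ + (14*(-1/14) + 15)/6 = ⅓ + (-1 + 15)/6 = ⅓ + (⅙)*14 = ⅓ + 7/3 = 8/3 ≈ 2.6667)
W*F(17) = 8*(-3*17)/3 = (8/3)*(-51) = -136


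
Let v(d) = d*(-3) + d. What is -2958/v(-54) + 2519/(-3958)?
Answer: -499159/17811 ≈ -28.025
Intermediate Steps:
v(d) = -2*d (v(d) = -3*d + d = -2*d)
-2958/v(-54) + 2519/(-3958) = -2958/((-2*(-54))) + 2519/(-3958) = -2958/108 + 2519*(-1/3958) = -2958*1/108 - 2519/3958 = -493/18 - 2519/3958 = -499159/17811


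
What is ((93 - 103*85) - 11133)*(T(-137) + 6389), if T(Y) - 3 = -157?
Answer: -123421825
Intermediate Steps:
T(Y) = -154 (T(Y) = 3 - 157 = -154)
((93 - 103*85) - 11133)*(T(-137) + 6389) = ((93 - 103*85) - 11133)*(-154 + 6389) = ((93 - 8755) - 11133)*6235 = (-8662 - 11133)*6235 = -19795*6235 = -123421825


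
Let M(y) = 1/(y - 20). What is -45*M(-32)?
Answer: 45/52 ≈ 0.86539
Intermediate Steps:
M(y) = 1/(-20 + y)
-45*M(-32) = -45/(-20 - 32) = -45/(-52) = -45*(-1/52) = 45/52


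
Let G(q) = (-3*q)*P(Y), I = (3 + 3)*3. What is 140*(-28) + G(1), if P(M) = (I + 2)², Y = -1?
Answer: -5120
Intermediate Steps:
I = 18 (I = 6*3 = 18)
P(M) = 400 (P(M) = (18 + 2)² = 20² = 400)
G(q) = -1200*q (G(q) = -3*q*400 = -1200*q)
140*(-28) + G(1) = 140*(-28) - 1200*1 = -3920 - 1200 = -5120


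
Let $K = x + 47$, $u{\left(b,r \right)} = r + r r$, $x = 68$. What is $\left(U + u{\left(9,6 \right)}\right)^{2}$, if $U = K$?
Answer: $24649$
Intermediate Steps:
$u{\left(b,r \right)} = r + r^{2}$
$K = 115$ ($K = 68 + 47 = 115$)
$U = 115$
$\left(U + u{\left(9,6 \right)}\right)^{2} = \left(115 + 6 \left(1 + 6\right)\right)^{2} = \left(115 + 6 \cdot 7\right)^{2} = \left(115 + 42\right)^{2} = 157^{2} = 24649$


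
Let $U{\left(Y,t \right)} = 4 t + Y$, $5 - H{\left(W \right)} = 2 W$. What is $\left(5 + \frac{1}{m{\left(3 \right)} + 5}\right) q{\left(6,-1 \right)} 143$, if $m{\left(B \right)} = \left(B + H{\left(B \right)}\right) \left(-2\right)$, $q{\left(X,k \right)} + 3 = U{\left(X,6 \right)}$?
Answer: $23166$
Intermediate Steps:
$H{\left(W \right)} = 5 - 2 W$
$U{\left(Y,t \right)} = Y + 4 t$
$q{\left(X,k \right)} = 21 + X$ ($q{\left(X,k \right)} = -3 + \left(X + 4 \cdot 6\right) = -3 + \left(X + 24\right) = -3 + \left(24 + X\right) = 21 + X$)
$m{\left(B \right)} = -10 + 2 B$ ($m{\left(B \right)} = \left(B - \left(-5 + 2 B\right)\right) \left(-2\right) = \left(5 - B\right) \left(-2\right) = -10 + 2 B$)
$\left(5 + \frac{1}{m{\left(3 \right)} + 5}\right) q{\left(6,-1 \right)} 143 = \left(5 + \frac{1}{\left(-10 + 2 \cdot 3\right) + 5}\right) \left(21 + 6\right) 143 = \left(5 + \frac{1}{\left(-10 + 6\right) + 5}\right) 27 \cdot 143 = \left(5 + \frac{1}{-4 + 5}\right) 27 \cdot 143 = \left(5 + 1^{-1}\right) 27 \cdot 143 = \left(5 + 1\right) 27 \cdot 143 = 6 \cdot 27 \cdot 143 = 162 \cdot 143 = 23166$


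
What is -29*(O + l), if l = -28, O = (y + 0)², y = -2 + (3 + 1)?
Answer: 696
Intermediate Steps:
y = 2 (y = -2 + 4 = 2)
O = 4 (O = (2 + 0)² = 2² = 4)
-29*(O + l) = -29*(4 - 28) = -29*(-24) = 696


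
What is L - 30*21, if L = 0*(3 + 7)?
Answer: -630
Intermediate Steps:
L = 0 (L = 0*10 = 0)
L - 30*21 = 0 - 30*21 = 0 - 630 = -630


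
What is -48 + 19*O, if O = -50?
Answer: -998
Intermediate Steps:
-48 + 19*O = -48 + 19*(-50) = -48 - 950 = -998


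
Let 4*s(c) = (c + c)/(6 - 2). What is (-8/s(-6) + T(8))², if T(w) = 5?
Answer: 2209/9 ≈ 245.44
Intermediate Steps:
s(c) = c/8 (s(c) = ((c + c)/(6 - 2))/4 = ((2*c)/4)/4 = ((2*c)*(¼))/4 = (c/2)/4 = c/8)
(-8/s(-6) + T(8))² = (-8/((⅛)*(-6)) + 5)² = (-8/(-¾) + 5)² = (-8*(-4/3) + 5)² = (32/3 + 5)² = (47/3)² = 2209/9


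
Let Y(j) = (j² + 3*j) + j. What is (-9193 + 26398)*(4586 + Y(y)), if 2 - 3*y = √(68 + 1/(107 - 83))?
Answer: 5694172535/72 - 22940*√9798/9 ≈ 7.8833e+7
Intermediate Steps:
y = ⅔ - √9798/36 (y = ⅔ - √(68 + 1/(107 - 83))/3 = ⅔ - √(68 + 1/24)/3 = ⅔ - √9798/36 ≈ -2.0829)
Y(j) = j² + 4*j
(-9193 + 26398)*(4586 + Y(y)) = (-9193 + 26398)*(4586 + (⅔ - √9798/36)*(4 + (⅔ - √9798/36))) = 17205*(4586 + (⅔ - √9798/36)*(14/3 - √9798/36)) = 78902130 + 17205*(⅔ - √9798/36)*(14/3 - √9798/36)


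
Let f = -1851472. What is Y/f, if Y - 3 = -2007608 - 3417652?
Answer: 5425257/1851472 ≈ 2.9302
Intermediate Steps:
Y = -5425257 (Y = 3 + (-2007608 - 3417652) = 3 - 5425260 = -5425257)
Y/f = -5425257/(-1851472) = -5425257*(-1/1851472) = 5425257/1851472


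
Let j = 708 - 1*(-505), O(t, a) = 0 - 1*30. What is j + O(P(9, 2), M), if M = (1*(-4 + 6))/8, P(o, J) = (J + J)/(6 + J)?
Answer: 1183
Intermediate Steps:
P(o, J) = 2*J/(6 + J) (P(o, J) = (2*J)/(6 + J) = 2*J/(6 + J))
M = ¼ (M = (1*2)*(⅛) = 2*(⅛) = ¼ ≈ 0.25000)
O(t, a) = -30 (O(t, a) = 0 - 30 = -30)
j = 1213 (j = 708 + 505 = 1213)
j + O(P(9, 2), M) = 1213 - 30 = 1183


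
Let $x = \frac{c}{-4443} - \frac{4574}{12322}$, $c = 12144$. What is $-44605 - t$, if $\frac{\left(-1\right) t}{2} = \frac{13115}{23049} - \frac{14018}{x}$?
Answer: $- \frac{23225802767247701}{652903836975} \approx -35573.0$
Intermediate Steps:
$x = - \frac{28326775}{9124441}$ ($x = \frac{12144}{-4443} - \frac{4574}{12322} = 12144 \left(- \frac{1}{4443}\right) - \frac{2287}{6161} = - \frac{4048}{1481} - \frac{2287}{6161} = - \frac{28326775}{9124441} \approx -3.1045$)
$t = - \frac{5896972881022174}{652903836975}$ ($t = - 2 \left(\frac{13115}{23049} - \frac{14018}{- \frac{28326775}{9124441}}\right) = - 2 \left(13115 \cdot \frac{1}{23049} - - \frac{127906413938}{28326775}\right) = - 2 \left(\frac{13115}{23049} + \frac{127906413938}{28326775}\right) = \left(-2\right) \frac{2948486440511087}{652903836975} = - \frac{5896972881022174}{652903836975} \approx -9031.9$)
$-44605 - t = -44605 - - \frac{5896972881022174}{652903836975} = -44605 + \frac{5896972881022174}{652903836975} = - \frac{23225802767247701}{652903836975}$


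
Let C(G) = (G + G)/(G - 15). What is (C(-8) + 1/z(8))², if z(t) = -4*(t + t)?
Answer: 1002001/2166784 ≈ 0.46244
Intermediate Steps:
z(t) = -8*t
C(G) = 2*G/(-15 + G) (C(G) = (2*G)/(-15 + G) = 2*G/(-15 + G))
(C(-8) + 1/z(8))² = (2*(-8)/(-15 - 8) + 1/(-8*8))² = (2*(-8)/(-23) + 1/(-64))² = (2*(-8)*(-1/23) - 1/64)² = (16/23 - 1/64)² = (1001/1472)² = 1002001/2166784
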